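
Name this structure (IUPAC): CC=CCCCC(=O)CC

The longest carbon chain that includes the carbonyl and the multiple bond has 9 carbons, so the parent hydride is nonane.
The highest-priority functional group is a ketone (C=O on an internal carbon), so the name ends in -one.
A C=C double bond in the chain gives the infix -ene-.
The numbering direction is chosen so that numbering from this end puts the carbonyl group at C-3 rather than C-7.
With this numbering: the carbonyl at C-3; the double bond between C-7 and C-8.
The name is non-7-en-3-one.

non-7-en-3-one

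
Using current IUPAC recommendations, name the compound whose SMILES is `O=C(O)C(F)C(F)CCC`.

2,3-difluorohexanoic acid

The longest carbon chain that includes the –COOH group has 6 carbons, so the parent hydride is hexane.
The principal characteristic group is a carboxylic acid (terminal –COOH), named with the suffix -oic acid.
The numbering direction is chosen so that the carboxylic acid carbon is C-1 by definition.
That gives fluoro groups at C-2 and C-3.
Assembling the pieces gives 2,3-difluorohexanoic acid.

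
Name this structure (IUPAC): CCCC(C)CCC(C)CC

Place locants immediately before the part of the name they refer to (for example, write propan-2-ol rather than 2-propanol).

The longest carbon chain is 9 atoms: the parent is nonane.
Number the chain so that the substituent locant set {3,6} is lower than {4,7} at the first point of difference.
With this numbering: methyl groups at C-3 and C-6.
Assembling the pieces gives 3,6-dimethylnonane.

3,6-dimethylnonane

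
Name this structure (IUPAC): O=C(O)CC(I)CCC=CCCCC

The longest chain bearing the –COOH group and the multiple bond is 11 carbons long (undecane).
A carboxylic acid (terminal –COOH) is the principal characteristic group, giving the suffix -oic acid.
A C=C double bond in the chain gives the infix -ene-.
Number the chain so that the carboxylic acid carbon is C-1 by definition.
This places the double bond between C-6 and C-7; an iodo group at C-3.
Assembling the pieces gives 3-iodoundec-6-enoic acid.

3-iodoundec-6-enoic acid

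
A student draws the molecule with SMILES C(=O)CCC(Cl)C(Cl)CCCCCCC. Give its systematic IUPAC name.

The longest chain bearing the –CHO group is 12 carbons long (dodecane).
The principal characteristic group is an aldehyde (terminal –CHO), named with the suffix -al.
Number the chain so that the aldehyde carbon is C-1 by definition.
This places chloro groups at C-4 and C-5.
Putting it together: 4,5-dichlorododecanal.

4,5-dichlorododecanal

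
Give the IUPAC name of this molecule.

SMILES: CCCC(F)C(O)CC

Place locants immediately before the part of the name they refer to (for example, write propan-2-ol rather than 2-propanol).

4-fluoroheptan-3-ol

Counting along the main chain through the –OH group gives 7 carbons: the parent is heptane.
The highest-priority functional group is an alcohol (–OH), so the name ends in -ol.
Number the chain so that numbering from this end puts the hydroxyl group at C-3 rather than C-5.
This places the hydroxyl at C-3; a fluoro group at C-4.
Putting it together: 4-fluoroheptan-3-ol.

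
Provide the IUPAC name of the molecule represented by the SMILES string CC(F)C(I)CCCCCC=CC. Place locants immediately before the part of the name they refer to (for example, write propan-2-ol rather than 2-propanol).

Counting along the main chain through the multiple bond gives 11 carbons: the parent is undecane.
There is one C=C double bond, indicated by the ending -ene.
Number the chain so that numbering from this end puts the double bond at C-2 rather than C-9.
This places the double bond between C-2 and C-3; a fluoro group at C-10; an iodo group at C-9.
The substituents are ordered alphabetically, ignoring any di-/tri- multipliers.
The name is 10-fluoro-9-iodoundec-2-ene.

10-fluoro-9-iodoundec-2-ene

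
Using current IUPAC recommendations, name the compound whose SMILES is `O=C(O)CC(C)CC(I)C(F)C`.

The longest chain bearing the –COOH group is 7 carbons long (heptane).
The principal characteristic group is a carboxylic acid (terminal –COOH), named with the suffix -oic acid.
The numbering direction is chosen so that the carboxylic acid carbon is C-1 by definition.
With this numbering: a fluoro group at C-6; an iodo group at C-5; a methyl group at C-3.
The substituents are ordered alphabetically, ignoring any di-/tri- multipliers.
Putting it together: 6-fluoro-5-iodo-3-methylheptanoic acid.

6-fluoro-5-iodo-3-methylheptanoic acid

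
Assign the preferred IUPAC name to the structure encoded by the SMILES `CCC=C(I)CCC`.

4-iodohept-3-ene

Counting along the main chain through the multiple bond gives 7 carbons: the parent is heptane.
The chain contains a C=C double bond, so the unsaturation ending is -ene.
The numbering direction is chosen so that numbering from this end puts the double bond at C-3 rather than C-4.
With this numbering: the double bond between C-3 and C-4; an iodo group at C-4.
Putting it together: 4-iodohept-3-ene.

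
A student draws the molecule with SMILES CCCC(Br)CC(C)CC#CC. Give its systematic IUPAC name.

7-bromo-5-methyldec-2-yne

The longest chain bearing the multiple bond is 10 carbons long (decane).
A C≡C triple bond in the chain gives the infix -yne-.
Number the chain so that numbering from this end puts the triple bond at C-2 rather than C-8.
With this numbering: the triple bond between C-2 and C-3; a bromo group at C-7; a methyl group at C-5.
Prefixes are listed alphabetically: bromo, methyl.
The name is 7-bromo-5-methyldec-2-yne.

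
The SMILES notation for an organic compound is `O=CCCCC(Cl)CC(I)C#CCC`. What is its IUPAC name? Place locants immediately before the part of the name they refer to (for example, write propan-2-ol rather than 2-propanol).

The longest carbon chain that includes the –CHO group and the multiple bond has 11 carbons, so the parent hydride is undecane.
An aldehyde (terminal –CHO) is the principal characteristic group, giving the suffix -al.
There is one C≡C triple bond, indicated by the ending -yne.
Choose the numbering such that the aldehyde carbon is C-1 by definition.
That gives the triple bond between C-8 and C-9; a chloro group at C-5; an iodo group at C-7.
The substituents are ordered alphabetically, ignoring any di-/tri- multipliers.
Assembling the pieces gives 5-chloro-7-iodoundec-8-ynal.

5-chloro-7-iodoundec-8-ynal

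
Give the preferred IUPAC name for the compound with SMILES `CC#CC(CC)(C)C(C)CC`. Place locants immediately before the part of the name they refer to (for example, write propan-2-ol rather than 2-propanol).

4-ethyl-4,5-dimethylhept-2-yne

The longest carbon chain that includes the multiple bond has 7 carbons, so the parent hydride is heptane.
The chain contains a C≡C triple bond, so the unsaturation ending is -yne.
The numbering direction is chosen so that numbering from this end puts the triple bond at C-2 rather than C-5.
This places the triple bond between C-2 and C-3; an ethyl group at C-4; methyl groups at C-4 and C-5.
Substituent prefixes are cited in alphabetical order (multiplying prefixes like di-/tri- are ignored for ordering).
Putting it together: 4-ethyl-4,5-dimethylhept-2-yne.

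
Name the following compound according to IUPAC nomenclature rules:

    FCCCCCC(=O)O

6-fluorohexanoic acid

The longest carbon chain that includes the –COOH group has 6 carbons, so the parent hydride is hexane.
The highest-priority functional group is a carboxylic acid (terminal –COOH), so the name ends in -oic acid.
Choose the numbering such that the carboxylic acid carbon is C-1 by definition.
With this numbering: a fluoro group at C-6.
Putting it together: 6-fluorohexanoic acid.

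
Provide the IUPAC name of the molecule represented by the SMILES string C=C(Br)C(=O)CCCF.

The longest chain bearing the carbonyl and the multiple bond is 6 carbons long (hexane).
A ketone (C=O on an internal carbon) is the principal characteristic group, giving the suffix -one.
A C=C double bond in the chain gives the infix -ene-.
The numbering direction is chosen so that numbering from this end puts the carbonyl group at C-3 rather than C-4.
This places the carbonyl at C-3; the double bond between C-1 and C-2; a bromo group at C-2; a fluoro group at C-6.
Prefixes are listed alphabetically: bromo, fluoro.
The name is 2-bromo-6-fluorohex-1-en-3-one.

2-bromo-6-fluorohex-1-en-3-one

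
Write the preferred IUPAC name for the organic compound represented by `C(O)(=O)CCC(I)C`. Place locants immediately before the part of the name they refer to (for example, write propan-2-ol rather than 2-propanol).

4-iodopentanoic acid

Counting along the main chain through the –COOH group gives 5 carbons: the parent is pentane.
The highest-priority functional group is a carboxylic acid (terminal –COOH), so the name ends in -oic acid.
Choose the numbering such that the carboxylic acid carbon is C-1 by definition.
This places an iodo group at C-4.
Putting it together: 4-iodopentanoic acid.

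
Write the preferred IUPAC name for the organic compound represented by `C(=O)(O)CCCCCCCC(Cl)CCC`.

Counting along the main chain through the –COOH group gives 12 carbons: the parent is dodecane.
A carboxylic acid (terminal –COOH) is the principal characteristic group, giving the suffix -oic acid.
Choose the numbering such that the carboxylic acid carbon is C-1 by definition.
This places a chloro group at C-9.
The name is 9-chlorododecanoic acid.

9-chlorododecanoic acid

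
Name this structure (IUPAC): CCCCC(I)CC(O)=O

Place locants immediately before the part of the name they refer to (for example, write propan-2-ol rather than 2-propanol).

3-iodoheptanoic acid

Counting along the main chain through the –COOH group gives 7 carbons: the parent is heptane.
The principal characteristic group is a carboxylic acid (terminal –COOH), named with the suffix -oic acid.
The numbering direction is chosen so that the carboxylic acid carbon is C-1 by definition.
With this numbering: an iodo group at C-3.
The name is 3-iodoheptanoic acid.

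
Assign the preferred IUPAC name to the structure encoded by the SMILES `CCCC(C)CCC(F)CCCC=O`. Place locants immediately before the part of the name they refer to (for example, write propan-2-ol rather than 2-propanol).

5-fluoro-8-methylundecanal

The longest chain bearing the –CHO group is 11 carbons long (undecane).
The principal characteristic group is an aldehyde (terminal –CHO), named with the suffix -al.
The numbering direction is chosen so that the aldehyde carbon is C-1 by definition.
That gives a fluoro group at C-5; a methyl group at C-8.
Prefixes are listed alphabetically: fluoro, methyl.
The name is 5-fluoro-8-methylundecanal.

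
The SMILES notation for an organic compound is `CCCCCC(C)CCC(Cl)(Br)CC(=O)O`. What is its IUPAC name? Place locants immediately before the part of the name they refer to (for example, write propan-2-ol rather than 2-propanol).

3-bromo-3-chloro-6-methylundecanoic acid

The longest carbon chain that includes the –COOH group has 11 carbons, so the parent hydride is undecane.
A carboxylic acid (terminal –COOH) is the principal characteristic group, giving the suffix -oic acid.
The numbering direction is chosen so that the carboxylic acid carbon is C-1 by definition.
That gives a bromo group at C-3; a chloro group at C-3; a methyl group at C-6.
The substituents are ordered alphabetically, ignoring any di-/tri- multipliers.
Assembling the pieces gives 3-bromo-3-chloro-6-methylundecanoic acid.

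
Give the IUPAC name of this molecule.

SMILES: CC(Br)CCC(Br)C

2,5-dibromohexane

The parent chain contains 6 carbons (hexane).
Numbering from either end gives identical locants here.
This places bromo groups at C-2 and C-5.
Assembling the pieces gives 2,5-dibromohexane.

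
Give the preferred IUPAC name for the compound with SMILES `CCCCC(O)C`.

hexan-2-ol

Counting along the main chain through the –OH group gives 6 carbons: the parent is hexane.
The highest-priority functional group is an alcohol (–OH), so the name ends in -ol.
The numbering direction is chosen so that numbering from this end puts the hydroxyl group at C-2 rather than C-5.
That gives the hydroxyl at C-2.
Assembling the pieces gives hexan-2-ol.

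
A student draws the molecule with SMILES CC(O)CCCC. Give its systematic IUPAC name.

Counting along the main chain through the –OH group gives 6 carbons: the parent is hexane.
The highest-priority functional group is an alcohol (–OH), so the name ends in -ol.
The numbering direction is chosen so that numbering from this end puts the hydroxyl group at C-2 rather than C-5.
That gives the hydroxyl at C-2.
The name is hexan-2-ol.

hexan-2-ol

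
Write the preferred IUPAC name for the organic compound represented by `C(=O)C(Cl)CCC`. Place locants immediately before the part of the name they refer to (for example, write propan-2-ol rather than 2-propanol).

Counting along the main chain through the –CHO group gives 5 carbons: the parent is pentane.
The highest-priority functional group is an aldehyde (terminal –CHO), so the name ends in -al.
Number the chain so that the aldehyde carbon is C-1 by definition.
That gives a chloro group at C-2.
Assembling the pieces gives 2-chloropentanal.

2-chloropentanal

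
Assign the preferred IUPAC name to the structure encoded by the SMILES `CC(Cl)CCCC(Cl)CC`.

The parent chain contains 8 carbons (octane).
Choose the numbering such that the substituent locant set {2,6} is lower than {3,7} at the first point of difference.
With this numbering: chloro groups at C-2 and C-6.
Putting it together: 2,6-dichlorooctane.

2,6-dichlorooctane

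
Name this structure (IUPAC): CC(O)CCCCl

5-chloropentan-2-ol

The longest carbon chain that includes the –OH group has 5 carbons, so the parent hydride is pentane.
The principal characteristic group is an alcohol (–OH), named with the suffix -ol.
Choose the numbering such that numbering from this end puts the hydroxyl group at C-2 rather than C-4.
This places the hydroxyl at C-2; a chloro group at C-5.
The name is 5-chloropentan-2-ol.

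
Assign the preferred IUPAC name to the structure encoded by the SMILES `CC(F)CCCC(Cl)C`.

The longest continuous carbon chain has 7 atoms, so the parent hydride is heptane.
The numbering direction is chosen so that the locant sets are identical either way, so the alphabetically earlier chloro substituent takes the lower locant (2 rather than 6).
This places a chloro group at C-2; a fluoro group at C-6.
The substituents are ordered alphabetically, ignoring any di-/tri- multipliers.
Putting it together: 2-chloro-6-fluoroheptane.

2-chloro-6-fluoroheptane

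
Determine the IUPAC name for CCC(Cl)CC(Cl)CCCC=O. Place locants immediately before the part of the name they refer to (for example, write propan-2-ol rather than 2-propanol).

The longest carbon chain that includes the –CHO group has 9 carbons, so the parent hydride is nonane.
An aldehyde (terminal –CHO) is the principal characteristic group, giving the suffix -al.
The numbering direction is chosen so that the aldehyde carbon is C-1 by definition.
That gives chloro groups at C-5 and C-7.
The name is 5,7-dichlorononanal.

5,7-dichlorononanal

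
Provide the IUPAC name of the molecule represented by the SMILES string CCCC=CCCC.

oct-4-ene

The longest chain bearing the multiple bond is 8 carbons long (octane).
A C=C double bond in the chain gives the infix -ene-.
The molecule is symmetric, so either numbering direction gives the same locants.
That gives the double bond between C-4 and C-5.
Assembling the pieces gives oct-4-ene.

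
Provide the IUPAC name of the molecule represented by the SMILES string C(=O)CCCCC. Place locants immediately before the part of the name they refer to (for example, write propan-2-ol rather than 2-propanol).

hexanal

The longest carbon chain that includes the –CHO group has 6 carbons, so the parent hydride is hexane.
The principal characteristic group is an aldehyde (terminal –CHO), named with the suffix -al.
Number the chain so that the aldehyde carbon is C-1 by definition.
Assembling the pieces gives hexanal.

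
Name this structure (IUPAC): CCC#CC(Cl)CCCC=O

Counting along the main chain through the –CHO group and the multiple bond gives 9 carbons: the parent is nonane.
An aldehyde (terminal –CHO) is the principal characteristic group, giving the suffix -al.
There is one C≡C triple bond, indicated by the ending -yne.
The numbering direction is chosen so that the aldehyde carbon is C-1 by definition.
With this numbering: the triple bond between C-6 and C-7; a chloro group at C-5.
Putting it together: 5-chloronon-6-ynal.

5-chloronon-6-ynal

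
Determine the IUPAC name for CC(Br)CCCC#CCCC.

Counting along the main chain through the multiple bond gives 10 carbons: the parent is decane.
The chain contains a C≡C triple bond, so the unsaturation ending is -yne.
The numbering direction is chosen so that numbering from this end puts the triple bond at C-4 rather than C-6.
With this numbering: the triple bond between C-4 and C-5; a bromo group at C-9.
Assembling the pieces gives 9-bromodec-4-yne.

9-bromodec-4-yne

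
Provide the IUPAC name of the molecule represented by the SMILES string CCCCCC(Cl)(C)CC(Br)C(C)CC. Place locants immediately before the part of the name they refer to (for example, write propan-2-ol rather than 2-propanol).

4-bromo-6-chloro-3,6-dimethylundecane

The longest carbon chain is 11 atoms: the parent is undecane.
The numbering direction is chosen so that the substituent locant set {3,4,6,6} is lower than {6,6,8,9} at the first point of difference.
With this numbering: a bromo group at C-4; a chloro group at C-6; methyl groups at C-3 and C-6.
Substituent prefixes are cited in alphabetical order (multiplying prefixes like di-/tri- are ignored for ordering).
Assembling the pieces gives 4-bromo-6-chloro-3,6-dimethylundecane.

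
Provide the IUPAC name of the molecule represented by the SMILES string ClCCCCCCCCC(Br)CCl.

The longest carbon chain is 10 atoms: the parent is decane.
Choose the numbering such that the substituent locant set {1,2,10} is lower than {1,9,10} at the first point of difference.
That gives a bromo group at C-2; chloro groups at C-1 and C-10.
Prefixes are listed alphabetically: bromo, chloro.
Putting it together: 2-bromo-1,10-dichlorodecane.

2-bromo-1,10-dichlorodecane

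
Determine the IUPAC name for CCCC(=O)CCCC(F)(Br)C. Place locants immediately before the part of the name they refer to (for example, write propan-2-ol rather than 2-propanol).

Counting along the main chain through the carbonyl gives 9 carbons: the parent is nonane.
The principal characteristic group is a ketone (C=O on an internal carbon), named with the suffix -one.
The numbering direction is chosen so that numbering from this end puts the carbonyl group at C-4 rather than C-6.
This places the carbonyl at C-4; a bromo group at C-8; a fluoro group at C-8.
The substituents are ordered alphabetically, ignoring any di-/tri- multipliers.
Putting it together: 8-bromo-8-fluorononan-4-one.

8-bromo-8-fluorononan-4-one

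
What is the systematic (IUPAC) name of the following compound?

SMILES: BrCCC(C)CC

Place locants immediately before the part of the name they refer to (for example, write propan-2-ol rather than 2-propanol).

The parent chain contains 5 carbons (pentane).
Number the chain so that the substituent locant set {1,3} is lower than {3,5} at the first point of difference.
That gives a bromo group at C-1; a methyl group at C-3.
The substituents are ordered alphabetically, ignoring any di-/tri- multipliers.
The name is 1-bromo-3-methylpentane.

1-bromo-3-methylpentane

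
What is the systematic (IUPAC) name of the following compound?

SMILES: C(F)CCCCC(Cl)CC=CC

Counting along the main chain through the multiple bond gives 10 carbons: the parent is decane.
The chain contains a C=C double bond, so the unsaturation ending is -ene.
Number the chain so that numbering from this end puts the double bond at C-2 rather than C-8.
With this numbering: the double bond between C-2 and C-3; a chloro group at C-5; a fluoro group at C-10.
Substituent prefixes are cited in alphabetical order (multiplying prefixes like di-/tri- are ignored for ordering).
Putting it together: 5-chloro-10-fluorodec-2-ene.

5-chloro-10-fluorodec-2-ene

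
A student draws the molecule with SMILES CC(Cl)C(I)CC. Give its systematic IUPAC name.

2-chloro-3-iodopentane

The longest continuous carbon chain has 5 atoms, so the parent hydride is pentane.
Number the chain so that the substituent locant set {2,3} is lower than {3,4} at the first point of difference.
That gives a chloro group at C-2; an iodo group at C-3.
Substituent prefixes are cited in alphabetical order (multiplying prefixes like di-/tri- are ignored for ordering).
The name is 2-chloro-3-iodopentane.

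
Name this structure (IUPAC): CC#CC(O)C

pent-3-yn-2-ol

The longest chain bearing the –OH group and the multiple bond is 5 carbons long (pentane).
The highest-priority functional group is an alcohol (–OH), so the name ends in -ol.
There is one C≡C triple bond, indicated by the ending -yne.
Number the chain so that numbering from this end puts the hydroxyl group at C-2 rather than C-4.
That gives the hydroxyl at C-2; the triple bond between C-3 and C-4.
Putting it together: pent-3-yn-2-ol.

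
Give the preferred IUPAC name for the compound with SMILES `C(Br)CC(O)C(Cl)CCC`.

1-bromo-4-chloroheptan-3-ol

The longest chain bearing the –OH group is 7 carbons long (heptane).
The principal characteristic group is an alcohol (–OH), named with the suffix -ol.
Choose the numbering such that numbering from this end puts the hydroxyl group at C-3 rather than C-5.
With this numbering: the hydroxyl at C-3; a bromo group at C-1; a chloro group at C-4.
Prefixes are listed alphabetically: bromo, chloro.
The name is 1-bromo-4-chloroheptan-3-ol.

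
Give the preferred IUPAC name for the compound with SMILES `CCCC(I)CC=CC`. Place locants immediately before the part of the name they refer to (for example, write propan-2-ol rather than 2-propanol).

The longest carbon chain that includes the multiple bond has 8 carbons, so the parent hydride is octane.
A C=C double bond in the chain gives the infix -ene-.
The numbering direction is chosen so that numbering from this end puts the double bond at C-2 rather than C-6.
That gives the double bond between C-2 and C-3; an iodo group at C-5.
Assembling the pieces gives 5-iodooct-2-ene.

5-iodooct-2-ene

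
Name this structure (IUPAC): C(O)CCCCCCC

The longest carbon chain that includes the –OH group has 8 carbons, so the parent hydride is octane.
The principal characteristic group is an alcohol (–OH), named with the suffix -ol.
Number the chain so that numbering from this end puts the hydroxyl group at C-1 rather than C-8.
That gives the hydroxyl at C-1.
The name is octan-1-ol.

octan-1-ol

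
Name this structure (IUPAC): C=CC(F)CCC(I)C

3-fluoro-6-iodohept-1-ene

Counting along the main chain through the multiple bond gives 7 carbons: the parent is heptane.
A C=C double bond in the chain gives the infix -ene-.
The numbering direction is chosen so that numbering from this end puts the double bond at C-1 rather than C-6.
With this numbering: the double bond between C-1 and C-2; a fluoro group at C-3; an iodo group at C-6.
The substituents are ordered alphabetically, ignoring any di-/tri- multipliers.
Assembling the pieces gives 3-fluoro-6-iodohept-1-ene.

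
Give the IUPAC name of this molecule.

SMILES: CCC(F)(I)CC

The longest carbon chain is 5 atoms: the parent is pentane.
The molecule is symmetric, so either numbering direction gives the same locants.
That gives a fluoro group at C-3; an iodo group at C-3.
Prefixes are listed alphabetically: fluoro, iodo.
Assembling the pieces gives 3-fluoro-3-iodopentane.

3-fluoro-3-iodopentane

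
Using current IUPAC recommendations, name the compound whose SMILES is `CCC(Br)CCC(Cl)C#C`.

The longest chain bearing the multiple bond is 8 carbons long (octane).
The chain contains a C≡C triple bond, so the unsaturation ending is -yne.
Choose the numbering such that numbering from this end puts the triple bond at C-1 rather than C-7.
With this numbering: the triple bond between C-1 and C-2; a bromo group at C-6; a chloro group at C-3.
Substituent prefixes are cited in alphabetical order (multiplying prefixes like di-/tri- are ignored for ordering).
Putting it together: 6-bromo-3-chlorooct-1-yne.

6-bromo-3-chlorooct-1-yne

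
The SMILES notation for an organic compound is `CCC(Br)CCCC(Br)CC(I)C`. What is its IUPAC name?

4,8-dibromo-2-iododecane

The longest carbon chain is 10 atoms: the parent is decane.
Choose the numbering such that the substituent locant set {2,4,8} is lower than {3,7,9} at the first point of difference.
This places bromo groups at C-4 and C-8; an iodo group at C-2.
Substituent prefixes are cited in alphabetical order (multiplying prefixes like di-/tri- are ignored for ordering).
Assembling the pieces gives 4,8-dibromo-2-iododecane.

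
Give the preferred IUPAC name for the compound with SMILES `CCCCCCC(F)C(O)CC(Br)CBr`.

1,2-dibromo-5-fluoroundecan-4-ol

Counting along the main chain through the –OH group gives 11 carbons: the parent is undecane.
The principal characteristic group is an alcohol (–OH), named with the suffix -ol.
Choose the numbering such that numbering from this end puts the hydroxyl group at C-4 rather than C-8.
This places the hydroxyl at C-4; bromo groups at C-1 and C-2; a fluoro group at C-5.
The substituents are ordered alphabetically, ignoring any di-/tri- multipliers.
Assembling the pieces gives 1,2-dibromo-5-fluoroundecan-4-ol.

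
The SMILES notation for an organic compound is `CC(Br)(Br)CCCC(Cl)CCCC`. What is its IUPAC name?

The longest carbon chain is 10 atoms: the parent is decane.
Number the chain so that the substituent locant set {2,2,6} is lower than {5,9,9} at the first point of difference.
This places two bromo groups at C-2; a chloro group at C-6.
The substituents are ordered alphabetically, ignoring any di-/tri- multipliers.
Assembling the pieces gives 2,2-dibromo-6-chlorodecane.

2,2-dibromo-6-chlorodecane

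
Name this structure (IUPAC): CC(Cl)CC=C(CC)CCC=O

Counting along the main chain through the –CHO group and the multiple bond gives 8 carbons: the parent is octane.
The principal characteristic group is an aldehyde (terminal –CHO), named with the suffix -al.
The chain contains a C=C double bond, so the unsaturation ending is -ene.
The numbering direction is chosen so that the aldehyde carbon is C-1 by definition.
That gives the double bond between C-4 and C-5; a chloro group at C-7; an ethyl group at C-4.
Prefixes are listed alphabetically: chloro, ethyl.
Assembling the pieces gives 7-chloro-4-ethyloct-4-enal.

7-chloro-4-ethyloct-4-enal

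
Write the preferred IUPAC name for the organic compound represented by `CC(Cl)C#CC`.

The longest carbon chain that includes the multiple bond has 5 carbons, so the parent hydride is pentane.
There is one C≡C triple bond, indicated by the ending -yne.
Number the chain so that numbering from this end puts the triple bond at C-2 rather than C-3.
That gives the triple bond between C-2 and C-3; a chloro group at C-4.
Putting it together: 4-chloropent-2-yne.

4-chloropent-2-yne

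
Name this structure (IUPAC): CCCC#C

Counting along the main chain through the multiple bond gives 5 carbons: the parent is pentane.
A C≡C triple bond in the chain gives the infix -yne-.
Choose the numbering such that numbering from this end puts the triple bond at C-1 rather than C-4.
This places the triple bond between C-1 and C-2.
Assembling the pieces gives pent-1-yne.

pent-1-yne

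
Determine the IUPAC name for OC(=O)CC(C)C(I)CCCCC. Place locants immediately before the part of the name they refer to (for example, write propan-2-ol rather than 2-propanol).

4-iodo-3-methylnonanoic acid

Counting along the main chain through the –COOH group gives 9 carbons: the parent is nonane.
The principal characteristic group is a carboxylic acid (terminal –COOH), named with the suffix -oic acid.
Choose the numbering such that the carboxylic acid carbon is C-1 by definition.
This places an iodo group at C-4; a methyl group at C-3.
The substituents are ordered alphabetically, ignoring any di-/tri- multipliers.
Putting it together: 4-iodo-3-methylnonanoic acid.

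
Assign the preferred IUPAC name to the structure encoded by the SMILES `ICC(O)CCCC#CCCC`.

Counting along the main chain through the –OH group and the multiple bond gives 10 carbons: the parent is decane.
The principal characteristic group is an alcohol (–OH), named with the suffix -ol.
The chain contains a C≡C triple bond, so the unsaturation ending is -yne.
Number the chain so that numbering from this end puts the hydroxyl group at C-2 rather than C-9.
That gives the hydroxyl at C-2; the triple bond between C-6 and C-7; an iodo group at C-1.
The name is 1-iododec-6-yn-2-ol.

1-iododec-6-yn-2-ol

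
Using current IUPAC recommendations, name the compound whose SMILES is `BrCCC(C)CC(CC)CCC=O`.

8-bromo-4-ethyl-6-methyloctanal

The longest chain bearing the –CHO group is 8 carbons long (octane).
An aldehyde (terminal –CHO) is the principal characteristic group, giving the suffix -al.
Number the chain so that the aldehyde carbon is C-1 by definition.
This places a bromo group at C-8; an ethyl group at C-4; a methyl group at C-6.
Substituent prefixes are cited in alphabetical order (multiplying prefixes like di-/tri- are ignored for ordering).
Assembling the pieces gives 8-bromo-4-ethyl-6-methyloctanal.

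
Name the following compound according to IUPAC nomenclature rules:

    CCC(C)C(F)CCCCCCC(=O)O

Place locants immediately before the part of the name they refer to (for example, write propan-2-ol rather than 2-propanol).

The longest carbon chain that includes the –COOH group has 11 carbons, so the parent hydride is undecane.
The highest-priority functional group is a carboxylic acid (terminal –COOH), so the name ends in -oic acid.
Number the chain so that the carboxylic acid carbon is C-1 by definition.
This places a fluoro group at C-8; a methyl group at C-9.
Prefixes are listed alphabetically: fluoro, methyl.
The name is 8-fluoro-9-methylundecanoic acid.

8-fluoro-9-methylundecanoic acid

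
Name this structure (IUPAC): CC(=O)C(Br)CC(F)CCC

3-bromo-5-fluorooctan-2-one

Counting along the main chain through the carbonyl gives 8 carbons: the parent is octane.
The highest-priority functional group is a ketone (C=O on an internal carbon), so the name ends in -one.
The numbering direction is chosen so that numbering from this end puts the carbonyl group at C-2 rather than C-7.
This places the carbonyl at C-2; a bromo group at C-3; a fluoro group at C-5.
The substituents are ordered alphabetically, ignoring any di-/tri- multipliers.
The name is 3-bromo-5-fluorooctan-2-one.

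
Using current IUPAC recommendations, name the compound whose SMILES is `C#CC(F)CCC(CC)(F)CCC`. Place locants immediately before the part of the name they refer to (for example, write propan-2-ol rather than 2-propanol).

6-ethyl-3,6-difluoronon-1-yne

The longest carbon chain that includes the multiple bond has 9 carbons, so the parent hydride is nonane.
The chain contains a C≡C triple bond, so the unsaturation ending is -yne.
Number the chain so that numbering from this end puts the triple bond at C-1 rather than C-8.
With this numbering: the triple bond between C-1 and C-2; an ethyl group at C-6; fluoro groups at C-3 and C-6.
Prefixes are listed alphabetically: ethyl, fluoro.
Putting it together: 6-ethyl-3,6-difluoronon-1-yne.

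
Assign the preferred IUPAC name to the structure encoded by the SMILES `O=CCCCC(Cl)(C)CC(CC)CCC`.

The longest carbon chain that includes the –CHO group has 10 carbons, so the parent hydride is decane.
The principal characteristic group is an aldehyde (terminal –CHO), named with the suffix -al.
The numbering direction is chosen so that the aldehyde carbon is C-1 by definition.
That gives a chloro group at C-5; an ethyl group at C-7; a methyl group at C-5.
Substituent prefixes are cited in alphabetical order (multiplying prefixes like di-/tri- are ignored for ordering).
The name is 5-chloro-7-ethyl-5-methyldecanal.

5-chloro-7-ethyl-5-methyldecanal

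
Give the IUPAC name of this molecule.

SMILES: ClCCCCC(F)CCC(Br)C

8-bromo-1-chloro-5-fluorononane

The longest continuous carbon chain has 9 atoms, so the parent hydride is nonane.
The numbering direction is chosen so that the substituent locant set {1,5,8} is lower than {2,5,9} at the first point of difference.
This places a bromo group at C-8; a chloro group at C-1; a fluoro group at C-5.
Substituent prefixes are cited in alphabetical order (multiplying prefixes like di-/tri- are ignored for ordering).
Putting it together: 8-bromo-1-chloro-5-fluorononane.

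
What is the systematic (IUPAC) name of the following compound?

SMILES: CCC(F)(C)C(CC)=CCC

4-ethyl-5-fluoro-5-methylhept-3-ene

The longest carbon chain that includes the multiple bond has 7 carbons, so the parent hydride is heptane.
There is one C=C double bond, indicated by the ending -ene.
Choose the numbering such that numbering from this end puts the double bond at C-3 rather than C-4.
With this numbering: the double bond between C-3 and C-4; an ethyl group at C-4; a fluoro group at C-5; a methyl group at C-5.
Prefixes are listed alphabetically: ethyl, fluoro, methyl.
Putting it together: 4-ethyl-5-fluoro-5-methylhept-3-ene.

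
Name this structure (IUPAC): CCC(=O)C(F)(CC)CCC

4-ethyl-4-fluoroheptan-3-one

The longest carbon chain that includes the carbonyl has 7 carbons, so the parent hydride is heptane.
The principal characteristic group is a ketone (C=O on an internal carbon), named with the suffix -one.
Number the chain so that numbering from this end puts the carbonyl group at C-3 rather than C-5.
With this numbering: the carbonyl at C-3; an ethyl group at C-4; a fluoro group at C-4.
The substituents are ordered alphabetically, ignoring any di-/tri- multipliers.
Assembling the pieces gives 4-ethyl-4-fluoroheptan-3-one.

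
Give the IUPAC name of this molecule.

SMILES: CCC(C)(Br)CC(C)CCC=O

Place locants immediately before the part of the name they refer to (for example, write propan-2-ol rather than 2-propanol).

The longest chain bearing the –CHO group is 8 carbons long (octane).
The highest-priority functional group is an aldehyde (terminal –CHO), so the name ends in -al.
Number the chain so that the aldehyde carbon is C-1 by definition.
With this numbering: a bromo group at C-6; methyl groups at C-4 and C-6.
Substituent prefixes are cited in alphabetical order (multiplying prefixes like di-/tri- are ignored for ordering).
The name is 6-bromo-4,6-dimethyloctanal.

6-bromo-4,6-dimethyloctanal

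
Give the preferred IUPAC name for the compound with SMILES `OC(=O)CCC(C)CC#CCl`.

The longest chain bearing the –COOH group and the multiple bond is 7 carbons long (heptane).
The principal characteristic group is a carboxylic acid (terminal –COOH), named with the suffix -oic acid.
The chain contains a C≡C triple bond, so the unsaturation ending is -yne.
Number the chain so that the carboxylic acid carbon is C-1 by definition.
This places the triple bond between C-6 and C-7; a chloro group at C-7; a methyl group at C-4.
The substituents are ordered alphabetically, ignoring any di-/tri- multipliers.
Putting it together: 7-chloro-4-methylhept-6-ynoic acid.

7-chloro-4-methylhept-6-ynoic acid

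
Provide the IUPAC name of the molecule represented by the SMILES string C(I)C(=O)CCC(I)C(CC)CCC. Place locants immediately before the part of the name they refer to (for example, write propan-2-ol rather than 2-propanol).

The longest chain bearing the carbonyl is 9 carbons long (nonane).
The principal characteristic group is a ketone (C=O on an internal carbon), named with the suffix -one.
Choose the numbering such that numbering from this end puts the carbonyl group at C-2 rather than C-8.
This places the carbonyl at C-2; an ethyl group at C-6; iodo groups at C-1 and C-5.
Prefixes are listed alphabetically: ethyl, iodo.
The name is 6-ethyl-1,5-diiodononan-2-one.

6-ethyl-1,5-diiodononan-2-one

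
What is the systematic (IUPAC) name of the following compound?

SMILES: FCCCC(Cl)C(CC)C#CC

Counting along the main chain through the multiple bond gives 8 carbons: the parent is octane.
The chain contains a C≡C triple bond, so the unsaturation ending is -yne.
The numbering direction is chosen so that numbering from this end puts the triple bond at C-2 rather than C-6.
That gives the triple bond between C-2 and C-3; a chloro group at C-5; an ethyl group at C-4; a fluoro group at C-8.
Substituent prefixes are cited in alphabetical order (multiplying prefixes like di-/tri- are ignored for ordering).
The name is 5-chloro-4-ethyl-8-fluorooct-2-yne.

5-chloro-4-ethyl-8-fluorooct-2-yne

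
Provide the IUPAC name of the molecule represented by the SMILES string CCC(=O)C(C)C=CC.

4-methylhept-5-en-3-one

The longest carbon chain that includes the carbonyl and the multiple bond has 7 carbons, so the parent hydride is heptane.
A ketone (C=O on an internal carbon) is the principal characteristic group, giving the suffix -one.
A C=C double bond in the chain gives the infix -ene-.
Choose the numbering such that numbering from this end puts the carbonyl group at C-3 rather than C-5.
This places the carbonyl at C-3; the double bond between C-5 and C-6; a methyl group at C-4.
Assembling the pieces gives 4-methylhept-5-en-3-one.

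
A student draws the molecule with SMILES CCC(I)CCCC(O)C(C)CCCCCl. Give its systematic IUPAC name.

1-chloro-10-iodo-5-methyldodecan-6-ol

Counting along the main chain through the –OH group gives 12 carbons: the parent is dodecane.
The principal characteristic group is an alcohol (–OH), named with the suffix -ol.
Number the chain so that numbering from this end puts the hydroxyl group at C-6 rather than C-7.
This places the hydroxyl at C-6; a chloro group at C-1; an iodo group at C-10; a methyl group at C-5.
Substituent prefixes are cited in alphabetical order (multiplying prefixes like di-/tri- are ignored for ordering).
Assembling the pieces gives 1-chloro-10-iodo-5-methyldodecan-6-ol.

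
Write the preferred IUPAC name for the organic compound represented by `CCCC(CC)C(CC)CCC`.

4,5-diethyloctane

The longest continuous carbon chain has 8 atoms, so the parent hydride is octane.
The molecule is symmetric, so either numbering direction gives the same locants.
This places ethyl groups at C-4 and C-5.
The name is 4,5-diethyloctane.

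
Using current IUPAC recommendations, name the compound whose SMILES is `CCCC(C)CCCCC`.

4-methylnonane

The longest carbon chain is 9 atoms: the parent is nonane.
Choose the numbering such that the substituent locant set {4} is lower than {6} at the first point of difference.
This places a methyl group at C-4.
The name is 4-methylnonane.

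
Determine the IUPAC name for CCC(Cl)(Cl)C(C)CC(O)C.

5,5-dichloro-4-methylheptan-2-ol

The longest chain bearing the –OH group is 7 carbons long (heptane).
The principal characteristic group is an alcohol (–OH), named with the suffix -ol.
The numbering direction is chosen so that numbering from this end puts the hydroxyl group at C-2 rather than C-6.
This places the hydroxyl at C-2; two chloro groups at C-5; a methyl group at C-4.
Substituent prefixes are cited in alphabetical order (multiplying prefixes like di-/tri- are ignored for ordering).
Assembling the pieces gives 5,5-dichloro-4-methylheptan-2-ol.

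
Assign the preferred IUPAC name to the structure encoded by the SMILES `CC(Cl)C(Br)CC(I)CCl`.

The parent chain contains 6 carbons (hexane).
Choose the numbering such that the substituent locant set {1,2,4,5} is lower than {2,3,5,6} at the first point of difference.
With this numbering: a bromo group at C-4; chloro groups at C-1 and C-5; an iodo group at C-2.
Substituent prefixes are cited in alphabetical order (multiplying prefixes like di-/tri- are ignored for ordering).
The name is 4-bromo-1,5-dichloro-2-iodohexane.

4-bromo-1,5-dichloro-2-iodohexane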